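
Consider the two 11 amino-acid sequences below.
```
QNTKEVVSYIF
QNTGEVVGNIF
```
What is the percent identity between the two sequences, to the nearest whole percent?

Mismatches at positions 4, 8, 9 (1-based): 3 of 11.
Identical positions: 8/11 = 72.73% → 73%.

73%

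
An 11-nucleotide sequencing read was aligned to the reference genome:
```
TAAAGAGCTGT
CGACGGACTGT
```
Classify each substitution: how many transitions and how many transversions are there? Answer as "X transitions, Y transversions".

4 transitions, 1 transversion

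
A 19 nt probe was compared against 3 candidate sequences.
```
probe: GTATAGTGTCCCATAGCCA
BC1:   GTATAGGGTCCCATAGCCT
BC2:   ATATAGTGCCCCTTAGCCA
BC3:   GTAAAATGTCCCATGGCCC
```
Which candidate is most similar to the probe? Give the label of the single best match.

BC1

BC1 differs at 2 bases; BC2 differs at 3 bases; BC3 differs at 4 bases. The closest is BC1.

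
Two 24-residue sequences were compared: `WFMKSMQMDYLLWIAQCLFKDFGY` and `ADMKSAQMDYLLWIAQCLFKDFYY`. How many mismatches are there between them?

Comparing position by position, 4 residues differ: 1 (W/A), 2 (F/D), 6 (M/A), 23 (G/Y).

4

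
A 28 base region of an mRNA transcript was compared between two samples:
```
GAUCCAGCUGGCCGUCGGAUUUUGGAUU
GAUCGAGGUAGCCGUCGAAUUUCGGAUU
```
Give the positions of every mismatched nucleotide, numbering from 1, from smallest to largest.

5, 8, 10, 18, 23

Scanning 1-based: 5: C/G; 8: C/G; 10: G/A; 18: G/A; 23: U/C.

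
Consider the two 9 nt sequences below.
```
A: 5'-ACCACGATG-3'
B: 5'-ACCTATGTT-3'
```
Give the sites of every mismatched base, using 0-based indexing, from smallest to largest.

Scanning 0-based: 3: A/T; 4: C/A; 5: G/T; 6: A/G; 8: G/T.

3, 4, 5, 6, 8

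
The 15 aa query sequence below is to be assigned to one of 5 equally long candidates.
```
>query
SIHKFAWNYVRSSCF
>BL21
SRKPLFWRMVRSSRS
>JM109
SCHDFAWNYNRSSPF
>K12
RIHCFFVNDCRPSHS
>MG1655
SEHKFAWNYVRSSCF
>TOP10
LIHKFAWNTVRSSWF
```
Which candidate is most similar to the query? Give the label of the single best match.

MG1655

Hamming distances to query — BL21: 9; JM109: 4; K12: 9; MG1655: 1; TOP10: 3.
Smallest is MG1655 with 1 mismatch.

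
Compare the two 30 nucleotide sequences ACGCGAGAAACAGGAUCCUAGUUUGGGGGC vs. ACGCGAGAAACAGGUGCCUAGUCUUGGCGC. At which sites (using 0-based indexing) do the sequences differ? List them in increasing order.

14, 15, 22, 24, 27

Scanning 0-based: 14: A/U; 15: U/G; 22: U/C; 24: G/U; 27: G/C.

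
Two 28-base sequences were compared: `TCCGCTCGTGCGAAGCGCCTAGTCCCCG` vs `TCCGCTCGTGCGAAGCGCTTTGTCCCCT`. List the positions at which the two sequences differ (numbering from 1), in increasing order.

19, 21, 28

Differences at position 19 (C→T), position 21 (A→T), position 28 (G→T).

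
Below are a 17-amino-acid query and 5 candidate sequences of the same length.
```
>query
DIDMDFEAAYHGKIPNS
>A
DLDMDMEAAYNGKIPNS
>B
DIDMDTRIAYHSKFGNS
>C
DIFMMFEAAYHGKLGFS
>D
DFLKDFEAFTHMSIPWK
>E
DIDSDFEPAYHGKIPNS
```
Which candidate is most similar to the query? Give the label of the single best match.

Hamming distances to query — A: 3; B: 6; C: 5; D: 9; E: 2.
Smallest is E with 2 mismatches.

E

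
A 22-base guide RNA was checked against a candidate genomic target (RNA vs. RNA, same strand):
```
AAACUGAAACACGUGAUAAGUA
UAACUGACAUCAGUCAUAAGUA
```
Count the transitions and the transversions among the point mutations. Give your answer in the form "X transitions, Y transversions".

1 transition, 5 transversions

Transitions (purine↔purine or pyrimidine↔pyrimidine): 10 C→U.
Transversions (purine↔pyrimidine): 1 A→U, 8 A→C, 11 A→C, 12 C→A, 15 G→C.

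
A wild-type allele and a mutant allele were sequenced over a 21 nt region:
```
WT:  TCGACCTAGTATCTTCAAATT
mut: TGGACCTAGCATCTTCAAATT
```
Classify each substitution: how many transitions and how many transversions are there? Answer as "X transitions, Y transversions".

Transitions (purine↔purine or pyrimidine↔pyrimidine): 10 T→C.
Transversions (purine↔pyrimidine): 2 C→G.

1 transition, 1 transversion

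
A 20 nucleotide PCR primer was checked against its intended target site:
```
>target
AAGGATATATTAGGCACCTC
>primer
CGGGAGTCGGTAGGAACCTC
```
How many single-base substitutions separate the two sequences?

Comparing position by position, 8 sites differ: 1 (A/C), 2 (A/G), 6 (T/G), 7 (A/T), 8 (T/C), 9 (A/G), 10 (T/G), 15 (C/A).

8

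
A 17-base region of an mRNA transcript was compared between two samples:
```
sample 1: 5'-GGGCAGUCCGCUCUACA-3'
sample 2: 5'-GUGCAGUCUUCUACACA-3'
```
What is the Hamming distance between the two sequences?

Comparing position by position, 5 positions differ: 2 (G/U), 9 (C/U), 10 (G/U), 13 (C/A), 14 (U/C).

5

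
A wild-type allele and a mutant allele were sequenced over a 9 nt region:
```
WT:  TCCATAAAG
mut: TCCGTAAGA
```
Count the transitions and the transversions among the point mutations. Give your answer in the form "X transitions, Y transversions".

Transitions (purine↔purine or pyrimidine↔pyrimidine): 4 A→G, 8 A→G, 9 G→A.
Transversions (purine↔pyrimidine): none.

3 transitions, 0 transversions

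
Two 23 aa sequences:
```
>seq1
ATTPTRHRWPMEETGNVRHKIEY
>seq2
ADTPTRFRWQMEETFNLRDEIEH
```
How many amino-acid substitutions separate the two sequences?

Comparing position by position, 8 positions differ: 2 (T/D), 7 (H/F), 10 (P/Q), 15 (G/F), 17 (V/L), 19 (H/D), 20 (K/E), 23 (Y/H).

8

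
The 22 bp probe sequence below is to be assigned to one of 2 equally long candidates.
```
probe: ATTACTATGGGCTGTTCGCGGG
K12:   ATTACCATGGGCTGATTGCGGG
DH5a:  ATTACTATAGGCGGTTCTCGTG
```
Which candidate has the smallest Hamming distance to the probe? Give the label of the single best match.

K12

K12 differs at 3 positions; DH5a differs at 4 positions. The closest is K12.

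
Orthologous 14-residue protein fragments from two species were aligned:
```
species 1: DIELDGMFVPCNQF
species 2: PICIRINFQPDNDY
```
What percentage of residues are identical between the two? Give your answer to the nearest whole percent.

Mismatches at positions 1, 3, 4, 5, 6, 7, 9, 11, 13, 14 (1-based): 10 of 14.
Identical positions: 4/14 = 28.57% → 29%.

29%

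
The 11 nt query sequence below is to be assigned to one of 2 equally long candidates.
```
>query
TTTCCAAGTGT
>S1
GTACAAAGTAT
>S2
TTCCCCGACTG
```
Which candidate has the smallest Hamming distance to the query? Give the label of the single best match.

Hamming distances to query — S1: 4; S2: 7.
Smallest is S1 with 4 mismatches.

S1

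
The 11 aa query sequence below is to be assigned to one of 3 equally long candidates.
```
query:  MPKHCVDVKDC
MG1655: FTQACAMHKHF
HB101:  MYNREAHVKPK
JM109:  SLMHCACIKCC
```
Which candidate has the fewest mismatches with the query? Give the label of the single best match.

MG1655 differs at 9 residues; HB101 differs at 8 residues; JM109 differs at 7 residues. The closest is JM109.

JM109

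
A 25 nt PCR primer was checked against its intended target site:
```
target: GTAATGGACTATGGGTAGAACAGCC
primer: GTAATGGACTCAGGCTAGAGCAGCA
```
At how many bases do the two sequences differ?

The sequences differ at bases 11, 12, 15, 20, 25 (1-based) — 5 in total.

5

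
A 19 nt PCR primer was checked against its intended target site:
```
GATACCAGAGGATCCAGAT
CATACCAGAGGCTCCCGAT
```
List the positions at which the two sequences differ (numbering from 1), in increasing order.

Scanning 1-based: 1: G/C; 12: A/C; 16: A/C.

1, 12, 16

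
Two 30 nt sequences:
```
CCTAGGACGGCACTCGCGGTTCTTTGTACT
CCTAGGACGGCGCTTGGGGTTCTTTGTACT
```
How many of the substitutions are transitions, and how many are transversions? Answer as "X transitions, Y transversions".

Mismatches (1-based):
base 12: A→G (purine→purine, transition)
base 15: C→T (pyrimidine→pyrimidine, transition)
base 17: C→G (pyrimidine→purine, transversion)

2 transitions, 1 transversion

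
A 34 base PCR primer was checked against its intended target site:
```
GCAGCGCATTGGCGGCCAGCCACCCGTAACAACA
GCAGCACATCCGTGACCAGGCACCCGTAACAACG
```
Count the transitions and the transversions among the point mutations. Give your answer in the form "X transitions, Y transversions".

Transitions (purine↔purine or pyrimidine↔pyrimidine): 6 G→A, 10 T→C, 13 C→T, 15 G→A, 34 A→G.
Transversions (purine↔pyrimidine): 11 G→C, 20 C→G.

5 transitions, 2 transversions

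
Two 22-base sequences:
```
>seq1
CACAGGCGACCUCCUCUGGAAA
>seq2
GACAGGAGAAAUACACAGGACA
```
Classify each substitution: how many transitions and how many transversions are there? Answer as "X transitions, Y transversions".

Transitions (purine↔purine or pyrimidine↔pyrimidine): none.
Transversions (purine↔pyrimidine): 1 C→G, 7 C→A, 10 C→A, 11 C→A, 13 C→A, 15 U→A, 17 U→A, 21 A→C.

0 transitions, 8 transversions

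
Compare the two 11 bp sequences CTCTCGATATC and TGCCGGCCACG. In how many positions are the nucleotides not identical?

The sequences differ at positions 1, 2, 4, 5, 7, 8, 10, 11 (1-based) — 8 in total.

8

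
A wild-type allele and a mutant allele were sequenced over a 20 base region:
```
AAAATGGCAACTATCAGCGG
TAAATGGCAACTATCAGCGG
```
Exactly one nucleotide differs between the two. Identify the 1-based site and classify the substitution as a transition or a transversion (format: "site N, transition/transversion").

Site 1 changes A→T. A is a purine and T is a pyrimidine, so this is a transversion.

site 1, transversion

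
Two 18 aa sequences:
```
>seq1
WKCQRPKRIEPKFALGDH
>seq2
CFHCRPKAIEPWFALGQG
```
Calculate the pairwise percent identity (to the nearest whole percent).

8 positions differ (1, 2, 3, 4, 8, 12, 17, 18), so 10 of 18 match: 10/18 = 55.56%.

56%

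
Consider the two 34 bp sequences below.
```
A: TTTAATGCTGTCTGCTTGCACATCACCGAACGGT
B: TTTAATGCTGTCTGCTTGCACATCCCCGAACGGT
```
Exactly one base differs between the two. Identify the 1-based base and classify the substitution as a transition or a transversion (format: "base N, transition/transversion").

base 25, transversion

Base 25 changes A→C. A is a purine and C is a pyrimidine, so this is a transversion.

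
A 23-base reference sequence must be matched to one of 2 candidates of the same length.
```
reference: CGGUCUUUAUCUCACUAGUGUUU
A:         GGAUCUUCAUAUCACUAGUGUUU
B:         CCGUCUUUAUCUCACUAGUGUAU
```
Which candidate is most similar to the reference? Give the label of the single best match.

B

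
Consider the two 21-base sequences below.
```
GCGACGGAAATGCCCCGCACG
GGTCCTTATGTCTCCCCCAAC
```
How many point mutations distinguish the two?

Comparing position by position, 12 bases differ: 2 (C/G), 3 (G/T), 4 (A/C), 6 (G/T), 7 (G/T), 9 (A/T), 10 (A/G), 12 (G/C), 13 (C/T), 17 (G/C), 20 (C/A), 21 (G/C).

12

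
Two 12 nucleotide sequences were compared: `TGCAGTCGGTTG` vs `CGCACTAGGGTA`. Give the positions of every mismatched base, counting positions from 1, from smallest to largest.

1, 5, 7, 10, 12

Differences at position 1 (T→C), position 5 (G→C), position 7 (C→A), position 10 (T→G), position 12 (G→A).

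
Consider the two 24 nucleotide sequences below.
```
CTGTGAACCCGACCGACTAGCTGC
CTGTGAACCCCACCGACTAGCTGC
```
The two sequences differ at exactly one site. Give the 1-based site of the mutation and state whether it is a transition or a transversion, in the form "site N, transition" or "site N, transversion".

Site 11 changes G→C. G is a purine and C is a pyrimidine, so this is a transversion.

site 11, transversion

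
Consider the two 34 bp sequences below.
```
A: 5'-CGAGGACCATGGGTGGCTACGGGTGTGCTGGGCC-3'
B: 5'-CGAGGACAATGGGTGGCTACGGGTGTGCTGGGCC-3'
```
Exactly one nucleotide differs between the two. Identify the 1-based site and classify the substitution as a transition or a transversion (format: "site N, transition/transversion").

site 8, transversion

Site 8 changes C→A. C is a pyrimidine and A is a purine, so this is a transversion.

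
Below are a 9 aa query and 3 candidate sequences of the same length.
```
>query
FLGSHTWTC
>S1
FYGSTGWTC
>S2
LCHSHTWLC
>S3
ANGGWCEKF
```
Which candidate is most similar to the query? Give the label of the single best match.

Hamming distances to query — S1: 3; S2: 4; S3: 8.
Smallest is S1 with 3 mismatches.

S1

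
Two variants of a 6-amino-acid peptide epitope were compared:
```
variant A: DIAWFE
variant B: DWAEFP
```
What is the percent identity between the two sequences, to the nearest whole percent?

Mismatches at positions 2, 4, 6 (1-based): 3 of 6.
Identical positions: 3/6 = 50% → 50%.

50%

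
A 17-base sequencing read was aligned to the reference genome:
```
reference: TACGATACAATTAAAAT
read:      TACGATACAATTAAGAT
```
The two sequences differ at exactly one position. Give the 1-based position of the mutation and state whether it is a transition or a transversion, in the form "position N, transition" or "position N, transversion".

position 15, transition

Position 15 changes A→G. A is a purine and G is a purine, so this is a transition.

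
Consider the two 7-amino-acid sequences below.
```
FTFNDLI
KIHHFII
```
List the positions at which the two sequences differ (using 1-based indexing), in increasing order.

1, 2, 3, 4, 5, 6

Scanning 1-based: 1: F/K; 2: T/I; 3: F/H; 4: N/H; 5: D/F; 6: L/I.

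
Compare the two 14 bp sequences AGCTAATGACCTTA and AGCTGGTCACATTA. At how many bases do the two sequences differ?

4

Mismatches (1-based): base 5: A→G; base 6: A→G; base 8: G→C; base 11: C→A.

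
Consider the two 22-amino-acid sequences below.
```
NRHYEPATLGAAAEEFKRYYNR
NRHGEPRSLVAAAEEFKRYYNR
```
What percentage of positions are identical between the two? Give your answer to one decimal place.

81.8%

4 positions differ (4, 7, 8, 10), so 18 of 22 match: 18/22 = 81.82%.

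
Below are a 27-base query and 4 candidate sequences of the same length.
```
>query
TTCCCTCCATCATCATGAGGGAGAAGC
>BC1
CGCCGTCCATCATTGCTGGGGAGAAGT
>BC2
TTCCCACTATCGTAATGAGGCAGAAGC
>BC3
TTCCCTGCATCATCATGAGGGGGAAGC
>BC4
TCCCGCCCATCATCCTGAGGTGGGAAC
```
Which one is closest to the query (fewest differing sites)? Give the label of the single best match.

BC3

BC1 differs at 9 sites; BC2 differs at 5 sites; BC3 differs at 2 sites; BC4 differs at 8 sites. The closest is BC3.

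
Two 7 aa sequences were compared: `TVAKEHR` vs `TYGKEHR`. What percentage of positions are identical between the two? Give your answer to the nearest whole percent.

71%

2 positions differ (2, 3), so 5 of 7 match: 5/7 = 71.43%.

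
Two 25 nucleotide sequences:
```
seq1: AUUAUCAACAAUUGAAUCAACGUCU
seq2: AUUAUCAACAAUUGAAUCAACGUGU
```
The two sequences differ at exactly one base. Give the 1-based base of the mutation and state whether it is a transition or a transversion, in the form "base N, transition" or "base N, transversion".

base 24, transversion

The sequences differ only at base 24: C→G (pyrimidine→purine), a transversion.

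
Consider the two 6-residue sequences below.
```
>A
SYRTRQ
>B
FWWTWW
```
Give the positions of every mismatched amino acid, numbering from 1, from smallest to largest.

1, 2, 3, 5, 6

Scanning 1-based: 1: S/F; 2: Y/W; 3: R/W; 5: R/W; 6: Q/W.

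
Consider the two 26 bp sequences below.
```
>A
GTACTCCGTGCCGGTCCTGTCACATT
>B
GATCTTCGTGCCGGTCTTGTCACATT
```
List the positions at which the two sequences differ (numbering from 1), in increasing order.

2, 3, 6, 17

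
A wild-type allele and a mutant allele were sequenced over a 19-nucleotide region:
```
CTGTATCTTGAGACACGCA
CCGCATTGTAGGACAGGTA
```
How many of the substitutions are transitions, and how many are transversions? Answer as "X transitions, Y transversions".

6 transitions, 2 transversions

Transitions (purine↔purine or pyrimidine↔pyrimidine): 2 T→C, 4 T→C, 7 C→T, 10 G→A, 11 A→G, 18 C→T.
Transversions (purine↔pyrimidine): 8 T→G, 16 C→G.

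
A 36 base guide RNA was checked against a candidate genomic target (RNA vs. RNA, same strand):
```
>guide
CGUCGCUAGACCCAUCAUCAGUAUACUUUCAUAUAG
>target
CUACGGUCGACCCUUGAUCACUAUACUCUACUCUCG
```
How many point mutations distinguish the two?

12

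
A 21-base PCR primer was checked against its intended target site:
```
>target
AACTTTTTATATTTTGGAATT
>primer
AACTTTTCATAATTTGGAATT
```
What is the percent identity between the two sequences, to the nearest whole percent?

2 positions differ (8, 12), so 19 of 21 match: 19/21 = 90.48%.

90%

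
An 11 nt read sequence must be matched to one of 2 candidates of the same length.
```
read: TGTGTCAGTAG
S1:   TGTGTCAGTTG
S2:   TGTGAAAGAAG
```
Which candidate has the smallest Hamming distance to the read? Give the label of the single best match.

S1 differs at 1 position; S2 differs at 3 positions. The closest is S1.

S1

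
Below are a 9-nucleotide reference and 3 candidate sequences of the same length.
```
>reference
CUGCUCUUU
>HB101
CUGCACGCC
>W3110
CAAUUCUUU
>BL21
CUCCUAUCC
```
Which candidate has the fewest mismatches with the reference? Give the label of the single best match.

W3110

Hamming distances to reference — HB101: 4; W3110: 3; BL21: 4.
Smallest is W3110 with 3 mismatches.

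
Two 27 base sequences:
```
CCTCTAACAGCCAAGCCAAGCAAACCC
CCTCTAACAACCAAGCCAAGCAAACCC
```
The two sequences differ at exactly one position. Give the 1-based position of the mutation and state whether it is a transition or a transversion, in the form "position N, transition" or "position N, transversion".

position 10, transition

The sequences differ only at position 10: G→A (purine→purine), a transition.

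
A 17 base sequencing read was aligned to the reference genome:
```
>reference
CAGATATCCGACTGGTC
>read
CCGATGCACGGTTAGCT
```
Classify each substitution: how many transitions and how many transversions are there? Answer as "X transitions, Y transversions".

Transitions (purine↔purine or pyrimidine↔pyrimidine): 6 A→G, 7 T→C, 11 A→G, 12 C→T, 14 G→A, 16 T→C, 17 C→T.
Transversions (purine↔pyrimidine): 2 A→C, 8 C→A.

7 transitions, 2 transversions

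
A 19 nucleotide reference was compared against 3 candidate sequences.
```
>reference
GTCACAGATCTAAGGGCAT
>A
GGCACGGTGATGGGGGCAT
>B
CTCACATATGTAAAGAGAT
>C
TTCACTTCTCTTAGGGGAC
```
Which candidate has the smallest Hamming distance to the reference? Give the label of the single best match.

Hamming distances to reference — A: 7; B: 6; C: 7.
Smallest is B with 6 mismatches.

B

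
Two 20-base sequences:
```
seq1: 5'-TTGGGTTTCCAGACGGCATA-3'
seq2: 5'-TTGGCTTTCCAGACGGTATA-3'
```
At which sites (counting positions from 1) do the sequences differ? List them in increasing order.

Scanning 1-based: 5: G/C; 17: C/T.

5, 17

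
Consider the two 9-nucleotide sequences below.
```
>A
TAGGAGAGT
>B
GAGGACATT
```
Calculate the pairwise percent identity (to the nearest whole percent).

3 positions differ (1, 6, 8), so 6 of 9 match: 6/9 = 66.67%.

67%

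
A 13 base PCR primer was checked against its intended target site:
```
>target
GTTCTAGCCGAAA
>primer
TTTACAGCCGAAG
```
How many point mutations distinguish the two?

4

Mismatches (1-based): site 1: G→T; site 4: C→A; site 5: T→C; site 13: A→G.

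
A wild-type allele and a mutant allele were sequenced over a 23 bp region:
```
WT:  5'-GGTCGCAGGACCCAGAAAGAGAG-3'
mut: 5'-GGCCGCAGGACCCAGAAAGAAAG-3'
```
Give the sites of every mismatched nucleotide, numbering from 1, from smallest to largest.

Differences at site 3 (T→C), site 21 (G→A).

3, 21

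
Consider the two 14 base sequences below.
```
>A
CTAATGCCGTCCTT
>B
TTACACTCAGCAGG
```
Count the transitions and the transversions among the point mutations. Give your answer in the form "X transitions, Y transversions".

Transitions (purine↔purine or pyrimidine↔pyrimidine): 1 C→T, 7 C→T, 9 G→A.
Transversions (purine↔pyrimidine): 4 A→C, 5 T→A, 6 G→C, 10 T→G, 12 C→A, 13 T→G, 14 T→G.

3 transitions, 7 transversions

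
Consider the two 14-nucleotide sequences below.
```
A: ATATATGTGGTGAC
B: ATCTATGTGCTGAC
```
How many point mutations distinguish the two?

2

Comparing position by position, 2 positions differ: 3 (A/C), 10 (G/C).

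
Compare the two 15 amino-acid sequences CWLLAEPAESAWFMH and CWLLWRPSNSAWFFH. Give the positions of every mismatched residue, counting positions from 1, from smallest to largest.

5, 6, 8, 9, 14

Differences at position 5 (A→W), position 6 (E→R), position 8 (A→S), position 9 (E→N), position 14 (M→F).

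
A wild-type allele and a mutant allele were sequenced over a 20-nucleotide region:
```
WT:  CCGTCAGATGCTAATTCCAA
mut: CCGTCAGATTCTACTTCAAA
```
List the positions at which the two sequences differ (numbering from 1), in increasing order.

10, 14, 18

Differences at position 10 (G→T), position 14 (A→C), position 18 (C→A).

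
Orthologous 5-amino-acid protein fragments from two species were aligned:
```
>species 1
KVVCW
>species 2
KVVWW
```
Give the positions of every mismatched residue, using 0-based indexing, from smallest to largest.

Differences at position 3 (C→W).

3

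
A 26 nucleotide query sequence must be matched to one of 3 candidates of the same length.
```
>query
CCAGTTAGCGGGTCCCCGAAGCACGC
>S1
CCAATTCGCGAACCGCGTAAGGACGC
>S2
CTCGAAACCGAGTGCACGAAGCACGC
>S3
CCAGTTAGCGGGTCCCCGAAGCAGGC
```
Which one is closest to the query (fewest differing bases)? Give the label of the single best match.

Hamming distances to query — S1: 9; S2: 8; S3: 1.
Smallest is S3 with 1 mismatch.

S3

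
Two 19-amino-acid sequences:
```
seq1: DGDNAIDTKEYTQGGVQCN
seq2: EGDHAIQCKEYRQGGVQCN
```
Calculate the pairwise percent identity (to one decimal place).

73.7%

Mismatches at positions 1, 4, 7, 8, 12 (1-based): 5 of 19.
Identical positions: 14/19 = 73.68% → 73.7%.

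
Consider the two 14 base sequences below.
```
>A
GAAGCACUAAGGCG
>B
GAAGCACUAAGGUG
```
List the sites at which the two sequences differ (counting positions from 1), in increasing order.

13

Differences at site 13 (C→U).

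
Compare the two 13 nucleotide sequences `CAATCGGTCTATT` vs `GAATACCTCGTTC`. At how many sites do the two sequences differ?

7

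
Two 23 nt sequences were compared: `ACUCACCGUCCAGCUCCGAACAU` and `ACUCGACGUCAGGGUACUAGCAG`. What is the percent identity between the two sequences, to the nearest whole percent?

61%

Mismatches at positions 5, 6, 11, 12, 14, 16, 18, 20, 23 (1-based): 9 of 23.
Identical positions: 14/23 = 60.87% → 61%.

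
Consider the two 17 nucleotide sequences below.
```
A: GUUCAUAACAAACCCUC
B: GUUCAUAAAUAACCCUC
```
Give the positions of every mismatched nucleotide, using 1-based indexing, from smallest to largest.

9, 10

Differences at position 9 (C→A), position 10 (A→U).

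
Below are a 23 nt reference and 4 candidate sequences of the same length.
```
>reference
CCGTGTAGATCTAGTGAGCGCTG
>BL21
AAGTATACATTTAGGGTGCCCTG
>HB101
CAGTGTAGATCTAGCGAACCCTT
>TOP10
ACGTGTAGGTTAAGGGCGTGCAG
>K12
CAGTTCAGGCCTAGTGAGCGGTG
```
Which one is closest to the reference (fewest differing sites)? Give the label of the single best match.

HB101

Hamming distances to reference — BL21: 8; HB101: 5; TOP10: 8; K12: 6.
Smallest is HB101 with 5 mismatches.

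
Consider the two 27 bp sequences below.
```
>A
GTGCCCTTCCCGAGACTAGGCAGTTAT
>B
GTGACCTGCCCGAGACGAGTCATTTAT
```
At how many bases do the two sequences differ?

The sequences differ at bases 4, 8, 17, 20, 23 (1-based) — 5 in total.

5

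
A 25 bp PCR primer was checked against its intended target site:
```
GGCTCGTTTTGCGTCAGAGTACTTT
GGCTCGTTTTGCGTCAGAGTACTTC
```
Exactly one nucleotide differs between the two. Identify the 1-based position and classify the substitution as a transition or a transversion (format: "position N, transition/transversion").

position 25, transition

The sequences differ only at position 25: T→C (pyrimidine→pyrimidine), a transition.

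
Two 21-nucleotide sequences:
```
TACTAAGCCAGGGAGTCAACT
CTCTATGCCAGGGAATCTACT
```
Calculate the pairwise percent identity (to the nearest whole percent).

76%

5 positions differ (1, 2, 6, 15, 18), so 16 of 21 match: 16/21 = 76.19%.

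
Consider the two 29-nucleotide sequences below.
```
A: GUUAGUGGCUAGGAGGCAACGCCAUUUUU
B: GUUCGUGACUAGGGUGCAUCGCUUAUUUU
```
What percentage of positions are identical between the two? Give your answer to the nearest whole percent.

8 positions differ (4, 8, 14, 15, 19, 23, 24, 25), so 21 of 29 match: 21/29 = 72.41%.

72%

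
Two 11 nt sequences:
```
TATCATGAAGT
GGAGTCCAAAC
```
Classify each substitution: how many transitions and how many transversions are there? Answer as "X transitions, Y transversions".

Transitions (purine↔purine or pyrimidine↔pyrimidine): 2 A→G, 6 T→C, 10 G→A, 11 T→C.
Transversions (purine↔pyrimidine): 1 T→G, 3 T→A, 4 C→G, 5 A→T, 7 G→C.

4 transitions, 5 transversions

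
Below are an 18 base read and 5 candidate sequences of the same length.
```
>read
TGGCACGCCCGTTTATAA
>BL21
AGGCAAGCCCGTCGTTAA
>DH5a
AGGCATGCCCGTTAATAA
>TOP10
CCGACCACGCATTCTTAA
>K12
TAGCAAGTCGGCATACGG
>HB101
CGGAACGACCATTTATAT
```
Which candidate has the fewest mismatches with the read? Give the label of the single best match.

BL21 differs at 5 positions; DH5a differs at 3 positions; TOP10 differs at 9 positions; K12 differs at 9 positions; HB101 differs at 5 positions. The closest is DH5a.

DH5a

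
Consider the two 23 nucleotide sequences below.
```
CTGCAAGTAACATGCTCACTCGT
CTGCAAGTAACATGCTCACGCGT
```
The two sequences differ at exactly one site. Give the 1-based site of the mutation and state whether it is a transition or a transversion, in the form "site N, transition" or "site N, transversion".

The sequences differ only at site 20: T→G (pyrimidine→purine), a transversion.

site 20, transversion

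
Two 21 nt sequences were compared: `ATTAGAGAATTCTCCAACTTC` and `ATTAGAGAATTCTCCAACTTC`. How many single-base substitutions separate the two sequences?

0

The two sequences are identical at every position.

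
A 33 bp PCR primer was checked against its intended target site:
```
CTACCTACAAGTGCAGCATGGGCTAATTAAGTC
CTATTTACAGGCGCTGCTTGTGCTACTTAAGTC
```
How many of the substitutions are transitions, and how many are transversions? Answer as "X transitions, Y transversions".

4 transitions, 4 transversions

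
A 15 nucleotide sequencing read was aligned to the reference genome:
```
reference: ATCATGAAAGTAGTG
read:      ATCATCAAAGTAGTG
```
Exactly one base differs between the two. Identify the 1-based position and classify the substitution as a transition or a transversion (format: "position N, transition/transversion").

The sequences differ only at position 6: G→C (purine→pyrimidine), a transversion.

position 6, transversion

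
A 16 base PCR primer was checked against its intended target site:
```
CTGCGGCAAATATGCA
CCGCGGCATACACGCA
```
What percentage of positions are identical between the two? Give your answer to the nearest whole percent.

75%

Mismatches at positions 2, 9, 11, 13 (1-based): 4 of 16.
Identical positions: 12/16 = 75% → 75%.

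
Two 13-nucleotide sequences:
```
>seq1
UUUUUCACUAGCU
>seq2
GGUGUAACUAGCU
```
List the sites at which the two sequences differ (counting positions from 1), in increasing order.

1, 2, 4, 6

Differences at site 1 (U→G), site 2 (U→G), site 4 (U→G), site 6 (C→A).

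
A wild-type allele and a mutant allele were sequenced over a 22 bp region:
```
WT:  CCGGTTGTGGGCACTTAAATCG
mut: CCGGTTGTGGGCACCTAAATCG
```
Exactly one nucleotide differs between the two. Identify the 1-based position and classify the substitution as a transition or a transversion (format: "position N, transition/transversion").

position 15, transition

The sequences differ only at position 15: T→C (pyrimidine→pyrimidine), a transition.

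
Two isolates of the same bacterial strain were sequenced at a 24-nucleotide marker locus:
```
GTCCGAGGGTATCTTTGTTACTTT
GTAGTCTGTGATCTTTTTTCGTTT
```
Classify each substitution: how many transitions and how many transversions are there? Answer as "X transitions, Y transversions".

Transitions (purine↔purine or pyrimidine↔pyrimidine): none.
Transversions (purine↔pyrimidine): 3 C→A, 4 C→G, 5 G→T, 6 A→C, 7 G→T, 9 G→T, 10 T→G, 17 G→T, 20 A→C, 21 C→G.

0 transitions, 10 transversions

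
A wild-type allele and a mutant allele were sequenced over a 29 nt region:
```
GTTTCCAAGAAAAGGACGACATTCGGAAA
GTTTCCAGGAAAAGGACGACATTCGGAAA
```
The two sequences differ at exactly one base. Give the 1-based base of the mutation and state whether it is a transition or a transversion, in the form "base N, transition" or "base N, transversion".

base 8, transition

Base 8 changes A→G. A is a purine and G is a purine, so this is a transition.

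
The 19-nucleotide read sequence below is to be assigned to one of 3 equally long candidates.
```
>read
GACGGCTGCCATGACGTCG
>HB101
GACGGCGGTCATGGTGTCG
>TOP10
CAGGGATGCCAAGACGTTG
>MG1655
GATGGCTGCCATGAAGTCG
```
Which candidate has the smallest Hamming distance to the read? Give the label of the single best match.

HB101 differs at 4 positions; TOP10 differs at 5 positions; MG1655 differs at 2 positions. The closest is MG1655.

MG1655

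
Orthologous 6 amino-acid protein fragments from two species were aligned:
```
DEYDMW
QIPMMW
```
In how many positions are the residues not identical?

Mismatches (1-based): position 1: D→Q; position 2: E→I; position 3: Y→P; position 4: D→M.

4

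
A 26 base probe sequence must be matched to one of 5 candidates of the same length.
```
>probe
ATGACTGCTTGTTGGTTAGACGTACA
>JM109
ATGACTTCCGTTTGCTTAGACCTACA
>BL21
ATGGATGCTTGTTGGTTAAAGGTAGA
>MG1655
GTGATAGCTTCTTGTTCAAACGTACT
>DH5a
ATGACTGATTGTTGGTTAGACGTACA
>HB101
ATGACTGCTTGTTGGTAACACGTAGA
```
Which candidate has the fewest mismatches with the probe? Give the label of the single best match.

DH5a

JM109 differs at 6 sites; BL21 differs at 5 sites; MG1655 differs at 8 sites; DH5a differs at 1 site; HB101 differs at 3 sites. The closest is DH5a.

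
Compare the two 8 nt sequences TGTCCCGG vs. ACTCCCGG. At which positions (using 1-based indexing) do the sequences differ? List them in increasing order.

Differences at position 1 (T→A), position 2 (G→C).

1, 2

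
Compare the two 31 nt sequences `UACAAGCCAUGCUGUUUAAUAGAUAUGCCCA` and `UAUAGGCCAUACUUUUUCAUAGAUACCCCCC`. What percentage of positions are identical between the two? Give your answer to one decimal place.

Mismatches at positions 3, 5, 11, 14, 18, 26, 27, 31 (1-based): 8 of 31.
Identical positions: 23/31 = 74.19% → 74.2%.

74.2%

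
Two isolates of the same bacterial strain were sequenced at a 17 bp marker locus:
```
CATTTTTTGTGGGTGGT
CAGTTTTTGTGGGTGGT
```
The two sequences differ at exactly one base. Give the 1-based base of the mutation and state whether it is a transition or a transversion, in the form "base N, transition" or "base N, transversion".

Base 3 changes T→G. T is a pyrimidine and G is a purine, so this is a transversion.

base 3, transversion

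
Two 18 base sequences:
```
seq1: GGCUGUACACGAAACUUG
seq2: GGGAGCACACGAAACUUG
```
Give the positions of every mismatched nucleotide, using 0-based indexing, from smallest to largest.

Differences at position 2 (C→G), position 3 (U→A), position 5 (U→C).

2, 3, 5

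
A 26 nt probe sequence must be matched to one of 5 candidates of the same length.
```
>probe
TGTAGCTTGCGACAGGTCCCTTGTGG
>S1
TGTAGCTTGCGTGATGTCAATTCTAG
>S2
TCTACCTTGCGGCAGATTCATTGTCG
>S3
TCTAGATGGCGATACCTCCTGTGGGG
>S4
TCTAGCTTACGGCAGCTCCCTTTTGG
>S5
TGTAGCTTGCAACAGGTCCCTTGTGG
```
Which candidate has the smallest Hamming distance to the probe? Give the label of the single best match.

S5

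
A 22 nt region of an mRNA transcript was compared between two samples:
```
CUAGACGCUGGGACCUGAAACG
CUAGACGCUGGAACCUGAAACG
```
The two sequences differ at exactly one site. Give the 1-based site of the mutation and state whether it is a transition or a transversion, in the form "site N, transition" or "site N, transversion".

The sequences differ only at site 12: G→A (purine→purine), a transition.

site 12, transition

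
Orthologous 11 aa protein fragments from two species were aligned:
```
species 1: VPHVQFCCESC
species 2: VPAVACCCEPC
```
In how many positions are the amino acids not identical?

The sequences differ at positions 3, 5, 6, 10 (1-based) — 4 in total.

4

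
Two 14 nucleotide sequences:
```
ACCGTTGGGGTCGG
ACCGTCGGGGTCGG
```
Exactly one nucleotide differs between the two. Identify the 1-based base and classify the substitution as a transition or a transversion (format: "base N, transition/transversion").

Base 6 changes T→C. T is a pyrimidine and C is a pyrimidine, so this is a transition.

base 6, transition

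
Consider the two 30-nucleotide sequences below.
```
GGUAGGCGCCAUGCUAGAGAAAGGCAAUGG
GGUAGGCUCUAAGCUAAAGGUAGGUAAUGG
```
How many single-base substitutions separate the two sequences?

The sequences differ at bases 8, 10, 12, 17, 20, 21, 25 (1-based) — 7 in total.

7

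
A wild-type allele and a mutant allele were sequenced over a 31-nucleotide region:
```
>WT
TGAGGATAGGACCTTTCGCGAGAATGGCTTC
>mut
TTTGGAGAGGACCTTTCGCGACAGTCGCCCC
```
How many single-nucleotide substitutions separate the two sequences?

Comparing position by position, 8 positions differ: 2 (G/T), 3 (A/T), 7 (T/G), 22 (G/C), 24 (A/G), 26 (G/C), 29 (T/C), 30 (T/C).

8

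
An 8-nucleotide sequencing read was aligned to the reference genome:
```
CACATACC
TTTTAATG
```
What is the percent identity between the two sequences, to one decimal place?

Mismatches at positions 1, 2, 3, 4, 5, 7, 8 (1-based): 7 of 8.
Identical positions: 1/8 = 12.5% → 12.5%.

12.5%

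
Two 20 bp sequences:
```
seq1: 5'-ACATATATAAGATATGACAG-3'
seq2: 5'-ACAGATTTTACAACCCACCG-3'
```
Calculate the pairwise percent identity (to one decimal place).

9 positions differ (4, 7, 9, 11, 13, 14, 15, 16, 19), so 11 of 20 match: 11/20 = 55%.

55.0%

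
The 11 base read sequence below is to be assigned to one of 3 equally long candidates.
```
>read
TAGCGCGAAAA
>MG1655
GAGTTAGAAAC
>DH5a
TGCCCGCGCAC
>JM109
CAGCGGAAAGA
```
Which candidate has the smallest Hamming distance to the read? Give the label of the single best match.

MG1655 differs at 5 bases; DH5a differs at 8 bases; JM109 differs at 4 bases. The closest is JM109.

JM109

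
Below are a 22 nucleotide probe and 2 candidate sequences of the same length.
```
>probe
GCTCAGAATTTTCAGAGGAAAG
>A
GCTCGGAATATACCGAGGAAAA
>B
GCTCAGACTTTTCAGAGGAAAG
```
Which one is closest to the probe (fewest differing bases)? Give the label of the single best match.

A differs at 5 bases; B differs at 1 base. The closest is B.

B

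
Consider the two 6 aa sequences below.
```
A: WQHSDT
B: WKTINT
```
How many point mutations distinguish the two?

Mismatches (1-based): position 2: Q→K; position 3: H→T; position 4: S→I; position 5: D→N.

4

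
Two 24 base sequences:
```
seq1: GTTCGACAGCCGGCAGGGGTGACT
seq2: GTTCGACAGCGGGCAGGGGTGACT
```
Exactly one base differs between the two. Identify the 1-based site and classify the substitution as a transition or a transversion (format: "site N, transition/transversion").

The sequences differ only at site 11: C→G (pyrimidine→purine), a transversion.

site 11, transversion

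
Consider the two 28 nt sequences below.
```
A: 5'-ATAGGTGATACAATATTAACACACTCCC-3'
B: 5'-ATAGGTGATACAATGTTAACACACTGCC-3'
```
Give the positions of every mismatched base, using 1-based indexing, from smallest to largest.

Scanning 1-based: 15: A/G; 26: C/G.

15, 26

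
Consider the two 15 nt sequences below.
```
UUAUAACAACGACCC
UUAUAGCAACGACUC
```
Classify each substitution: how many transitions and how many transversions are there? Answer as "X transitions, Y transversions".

2 transitions, 0 transversions

Mismatches (1-based):
base 6: A→G (purine→purine, transition)
base 14: C→U (pyrimidine→pyrimidine, transition)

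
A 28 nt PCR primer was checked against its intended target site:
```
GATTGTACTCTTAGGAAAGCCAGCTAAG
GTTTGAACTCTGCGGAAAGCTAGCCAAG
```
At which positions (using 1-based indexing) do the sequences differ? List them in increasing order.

Scanning 1-based: 2: A/T; 6: T/A; 12: T/G; 13: A/C; 21: C/T; 25: T/C.

2, 6, 12, 13, 21, 25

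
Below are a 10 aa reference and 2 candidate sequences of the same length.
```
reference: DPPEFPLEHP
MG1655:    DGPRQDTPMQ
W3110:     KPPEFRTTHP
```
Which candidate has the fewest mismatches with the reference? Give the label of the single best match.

MG1655 differs at 8 residues; W3110 differs at 4 residues. The closest is W3110.

W3110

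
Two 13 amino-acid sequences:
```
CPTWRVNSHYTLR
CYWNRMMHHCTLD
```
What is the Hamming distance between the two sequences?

8

The sequences differ at positions 2, 3, 4, 6, 7, 8, 10, 13 (1-based) — 8 in total.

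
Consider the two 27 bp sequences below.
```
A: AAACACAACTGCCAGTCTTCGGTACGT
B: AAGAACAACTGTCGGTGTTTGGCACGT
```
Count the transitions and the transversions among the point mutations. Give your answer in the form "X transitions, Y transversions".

Mismatches (1-based):
base 3: A→G (purine→purine, transition)
base 4: C→A (pyrimidine→purine, transversion)
base 12: C→T (pyrimidine→pyrimidine, transition)
base 14: A→G (purine→purine, transition)
base 17: C→G (pyrimidine→purine, transversion)
base 20: C→T (pyrimidine→pyrimidine, transition)
base 23: T→C (pyrimidine→pyrimidine, transition)

5 transitions, 2 transversions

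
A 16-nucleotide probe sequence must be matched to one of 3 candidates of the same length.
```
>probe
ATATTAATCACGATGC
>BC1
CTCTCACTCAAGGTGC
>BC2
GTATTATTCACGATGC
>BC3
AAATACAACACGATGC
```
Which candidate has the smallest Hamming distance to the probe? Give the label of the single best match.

BC2

BC1 differs at 6 bases; BC2 differs at 2 bases; BC3 differs at 4 bases. The closest is BC2.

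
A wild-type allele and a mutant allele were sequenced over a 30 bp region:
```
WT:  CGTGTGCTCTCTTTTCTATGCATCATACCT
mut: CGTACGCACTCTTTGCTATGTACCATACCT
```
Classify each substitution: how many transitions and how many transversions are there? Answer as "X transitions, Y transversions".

Mismatches (1-based):
base 4: G→A (purine→purine, transition)
base 5: T→C (pyrimidine→pyrimidine, transition)
base 8: T→A (pyrimidine→purine, transversion)
base 15: T→G (pyrimidine→purine, transversion)
base 21: C→T (pyrimidine→pyrimidine, transition)
base 23: T→C (pyrimidine→pyrimidine, transition)

4 transitions, 2 transversions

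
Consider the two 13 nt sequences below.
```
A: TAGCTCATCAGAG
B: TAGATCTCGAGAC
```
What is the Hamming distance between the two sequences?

Comparing position by position, 5 bases differ: 4 (C/A), 7 (A/T), 8 (T/C), 9 (C/G), 13 (G/C).

5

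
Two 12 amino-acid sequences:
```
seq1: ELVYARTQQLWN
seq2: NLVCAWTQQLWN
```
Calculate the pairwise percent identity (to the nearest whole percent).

75%

3 positions differ (1, 4, 6), so 9 of 12 match: 9/12 = 75%.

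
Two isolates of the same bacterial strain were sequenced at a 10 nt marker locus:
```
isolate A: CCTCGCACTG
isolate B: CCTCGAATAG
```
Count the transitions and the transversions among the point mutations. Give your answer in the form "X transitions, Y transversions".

1 transition, 2 transversions

Mismatches (1-based):
position 6: C→A (pyrimidine→purine, transversion)
position 8: C→T (pyrimidine→pyrimidine, transition)
position 9: T→A (pyrimidine→purine, transversion)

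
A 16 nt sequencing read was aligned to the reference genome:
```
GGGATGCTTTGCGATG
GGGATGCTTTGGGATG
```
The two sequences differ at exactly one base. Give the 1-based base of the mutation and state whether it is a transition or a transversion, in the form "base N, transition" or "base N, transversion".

The sequences differ only at base 12: C→G (pyrimidine→purine), a transversion.

base 12, transversion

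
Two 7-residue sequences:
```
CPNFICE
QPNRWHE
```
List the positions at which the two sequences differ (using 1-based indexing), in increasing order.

1, 4, 5, 6

Scanning 1-based: 1: C/Q; 4: F/R; 5: I/W; 6: C/H.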